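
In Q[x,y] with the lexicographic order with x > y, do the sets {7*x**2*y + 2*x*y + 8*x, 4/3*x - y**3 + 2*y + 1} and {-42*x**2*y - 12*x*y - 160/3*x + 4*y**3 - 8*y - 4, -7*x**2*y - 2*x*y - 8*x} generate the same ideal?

For a fixed monomial order, each ideal has a unique reduced Gröbner basis; comparing bases decides equality.
Buchberger on the first generating set:
f_1 = 7*x**2*y + 2*x*y + 8*x, LT = x**2*y.
f_2 = 4/3*x - y**3 + 2*y + 1, LT = x.

S(f_1,f_2): lcm = x**2*y. S = 3/4*x*y**4 - 3/2*x*y**2 - 13/28*x*y + 8/7*x.
  reduce S modulo (f_1, f_2):
  remainder 9/16*y**7 - 9/4*y**5 - 51/56*y**4 + 87/28*y**3 + 51/28*y**2 - 153/112*y - 6/7 ≠ 0; add g_3 = 9/16*y**7 - 9/4*y**5 - 51/56*y**4 + 87/28*y**3 + 51/28*y**2 - 153/112*y - 6/7 to the basis.

The other S-polynomials (S(f_1,g_3), S(f_2,g_3)) all reduce to 0 modulo the current basis, so we have a Gröbner basis.
Inter-reduce: drop elements whose leading term is divisible by another's, tail-reduce, and make monic.
Reduced Gröbner basis: {x - 3/4*y**3 + 3/2*y + 3/4, y**7 - 4*y**5 - 34/21*y**4 + 116/21*y**3 + 68/21*y**2 - 17/7*y - 32/21}.

Buchberger on the second generating set:
h_1 = -42*x**2*y - 12*x*y - 160/3*x + 4*y**3 - 8*y - 4, LT = x**2*y.
h_2 = -7*x**2*y - 2*x*y - 8*x, LT = x**2*y.

S(h_1,h_2): lcm = x**2*y. S = 8/63*x - 2/21*y**3 + 4/21*y + 2/21.
  reduce S modulo (h_1, h_2):
  remainder 8/63*x - 2/21*y**3 + 4/21*y + 2/21 ≠ 0; add k_3 = 8/63*x - 2/21*y**3 + 4/21*y + 2/21 to the basis.

S(h_1,k_3): lcm = x**2*y. S = 3/4*x*y**4 - 3/2*x*y**2 - 13/28*x*y + 80/63*x - 2/21*y**3 + 4/21*y + 2/21.
  reduce S modulo (h_1, h_2, k_3):
  remainder 9/16*y**7 - 9/4*y**5 - 51/56*y**4 + 87/28*y**3 + 51/28*y**2 - 153/112*y - 6/7 ≠ 0; add k_4 = 9/16*y**7 - 9/4*y**5 - 51/56*y**4 + 87/28*y**3 + 51/28*y**2 - 153/112*y - 6/7 to the basis.

The other S-polynomials (S(h_2,k_3), S(h_1,k_4), S(h_2,k_4), S(k_3,k_4)) all reduce to 0 modulo the current basis, so we have a Gröbner basis.
Inter-reduce: drop elements whose leading term is divisible by another's, tail-reduce, and make monic.
Reduced Gröbner basis: {x - 3/4*y**3 + 3/2*y + 3/4, y**7 - 4*y**5 - 34/21*y**4 + 116/21*y**3 + 68/21*y**2 - 17/7*y - 32/21}.

These coincide, so the ideals are equal.

Yes, the ideals are equal.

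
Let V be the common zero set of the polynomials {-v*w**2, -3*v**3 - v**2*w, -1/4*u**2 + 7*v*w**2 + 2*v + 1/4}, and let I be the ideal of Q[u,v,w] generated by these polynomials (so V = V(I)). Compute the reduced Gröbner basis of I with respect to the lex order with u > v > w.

f_1 = -v*w**2, LT = v*w**2.
f_2 = -3*v**3 - v**2*w, LT = v**3.
f_3 = -1/4*u**2 + 7*v*w**2 + 2*v + 1/4, LT = u**2.

The S-polynomials (S(f_1,f_2), S(f_1,f_3), S(f_2,f_3)) all reduce to 0 modulo the current basis, so we have a Gröbner basis.

G = {u**2 - 8*v - 1, v**3 + 1/3*v**2*w, v*w**2}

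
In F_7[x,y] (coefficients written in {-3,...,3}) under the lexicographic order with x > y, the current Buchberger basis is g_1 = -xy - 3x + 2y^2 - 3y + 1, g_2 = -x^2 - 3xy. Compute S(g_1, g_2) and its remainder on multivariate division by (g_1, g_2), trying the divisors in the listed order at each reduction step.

S(g_1, g_2) = 3x^2 + 2xy^2 + 3xy - x; remainder on division = -3y^3 - 2y^2 + 3y + 2.

lcm(LM(g_1), LM(g_2)) = x^2y.
S = (lcm/LT(g_1))·g_1 − (lcm/LT(g_2))·g_2 = 3x^2 + 2xy^2 + 3xy - x.
Reduce S modulo (g_1, g_2) in that order:
  leading term x^2: subtract (-3)·g_2 from 3x^2 + 2xy^2 + 3xy - x → 2xy^2 + xy - x
  leading term xy^2: subtract (-2y)·g_1 from 2xy^2 + xy - x → 2xy - x - 3y^3 + y^2 + 2y
  leading term xy: subtract (-2)·g_1 from 2xy - x - 3y^3 + y^2 + 2y → -3y^3 - 2y^2 + 3y + 2
  leading term y^3: no divisor's leading term divides it; move -3y^3 to the remainder.
  leading term y^2: no divisor's leading term divides it; move -2y^2 to the remainder.
  leading term y: no divisor's leading term divides it; move 3y to the remainder.
  leading term 1: no divisor's leading term divides it; move 2 to the remainder.
The remainder -3y^3 - 2y^2 + 3y + 2 is nonzero, so it would be added as the next basis element.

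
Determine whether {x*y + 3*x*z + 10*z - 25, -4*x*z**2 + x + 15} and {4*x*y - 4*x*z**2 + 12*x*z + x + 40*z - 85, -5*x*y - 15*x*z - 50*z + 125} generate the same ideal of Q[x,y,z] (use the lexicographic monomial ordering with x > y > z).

Yes, the ideals are equal.

Equality of ideals is decidable: compute both reduced Gröbner bases (unique for the ordering) and check whether they agree.
Buchberger on the first generating set:
f_1 = x*y + 3*x*z + 10*z - 25, LT = x*y.
f_2 = -4*x*z**2 + x + 15, LT = x*z**2.

S(f_1,f_2): lcm = x*y*z**2. S = 1/4*x*y + 3*x*z**3 + 15/4*y + 10*z**3 - 25*z**2.
  reduce S modulo (f_1, f_2):
  remainder 15/4*y + 10*z**3 - 25*z**2 + 35/4*z + 25/4 ≠ 0; add g_3 = 15/4*y + 10*z**3 - 25*z**2 + 35/4*z + 25/4 to the basis.

The other S-polynomials (S(f_1,g_3), S(f_2,g_3)) all reduce to 0 modulo the current basis, so we have a Gröbner basis.
Inter-reduce: drop elements whose leading term is divisible by another's, tail-reduce, and make monic.
Reduced Gröbner basis: {x*z**2 - 1/4*x - 15/4, y + 8/3*z**3 - 20/3*z**2 + 7/3*z + 5/3}.

Buchberger on the second generating set:
h_1 = 4*x*y - 4*x*z**2 + 12*x*z + x + 40*z - 85, LT = x*y.
h_2 = -5*x*y - 15*x*z - 50*z + 125, LT = x*y.

S(h_1,h_2): lcm = x*y. S = -x*z**2 + 1/4*x + 15/4.
  reduce S modulo (h_1, h_2):
  remainder -x*z**2 + 1/4*x + 15/4 ≠ 0; add k_3 = -x*z**2 + 1/4*x + 15/4 to the basis.

S(h_1,k_3): lcm = x*y*z**2. S = 1/4*x*y - x*z**4 + 3*x*z**3 + 1/4*x*z**2 + 15/4*y + 10*z**3 - 85/4*z**2.
  reduce S modulo (h_1, h_2, k_3):
  remainder 15/4*y + 10*z**3 - 25*z**2 + 35/4*z + 25/4 ≠ 0; add k_4 = 15/4*y + 10*z**3 - 25*z**2 + 35/4*z + 25/4 to the basis.

The other S-polynomials (S(h_2,k_3), S(h_1,k_4), S(h_2,k_4), S(k_3,k_4)) all reduce to 0 modulo the current basis, so we have a Gröbner basis.
Inter-reduce: drop elements whose leading term is divisible by another's, tail-reduce, and make monic.
Reduced Gröbner basis: {x*z**2 - 1/4*x - 15/4, y + 8/3*z**3 - 20/3*z**2 + 7/3*z + 5/3}.

These coincide, so the ideals are equal.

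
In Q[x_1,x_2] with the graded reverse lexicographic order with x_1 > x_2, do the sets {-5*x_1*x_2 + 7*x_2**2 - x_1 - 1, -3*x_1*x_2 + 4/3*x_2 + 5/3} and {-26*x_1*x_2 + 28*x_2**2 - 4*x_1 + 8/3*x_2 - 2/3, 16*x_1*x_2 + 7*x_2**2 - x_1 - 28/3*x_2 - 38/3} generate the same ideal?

Yes, the ideals are equal.

Since reduced Gröbner bases are canonical representatives of ideals under a given ordering, it suffices to compute and compare them.
Buchberger on the first generating set:
f_1 = -5*x_1*x_2 + 7*x_2**2 - x_1 - 1, LT = x_1*x_2.
f_2 = -3*x_1*x_2 + 4/3*x_2 + 5/3, LT = x_1*x_2.

S(f_1,f_2): lcm = x_1*x_2. S = -7/5*x_2**2 + 1/5*x_1 + 4/9*x_2 + 34/45.
  leading term x_2**2: no divisor's leading term divides it; move -7/5*x_2**2 to the remainder.
  leading term x_1: no divisor's leading term divides it; move 1/5*x_1 to the remainder.
  leading term x_2: no divisor's leading term divides it; move 4/9*x_2 to the remainder.
  leading term 1: no divisor's leading term divides it; move 34/45 to the remainder.
  remainder -7/5*x_2**2 + 1/5*x_1 + 4/9*x_2 + 34/45 ≠ 0; add g_3 = -7/5*x_2**2 + 1/5*x_1 + 4/9*x_2 + 34/45 to the basis.

S(f_1,g_3): lcm = x_1*x_2**2. S = -7/5*x_2**3 + 1/7*x_1**2 + 163/315*x_1*x_2 + 34/63*x_1 + 1/5*x_2.
  leading term x_2**3: subtract (x_2)·g_3 from -7/5*x_2**3 + 1/7*x_1**2 + 163/315*x_1*x_2 + 34/63*x_1 + 1/5*x_2 → 1/7*x_1**2 + 20/63*x_1*x_2 - 4/9*x_2**2 + 34/63*x_1 - 5/9*x_2
  leading term x_1**2: no divisor's leading term divides it; move 1/7*x_1**2 to the remainder.
  leading term x_1*x_2: subtract (-4/63)·f_1 from 20/63*x_1*x_2 - 4/9*x_2**2 + 34/63*x_1 - 5/9*x_2 → 10/21*x_1 - 5/9*x_2 - 4/63
  leading term x_1: no divisor's leading term divides it; move 10/21*x_1 to the remainder.
  leading term x_2: no divisor's leading term divides it; move -5/9*x_2 to the remainder.
  leading term 1: no divisor's leading term divides it; move -4/63 to the remainder.
  remainder 1/7*x_1**2 + 10/21*x_1 - 5/9*x_2 - 4/63 ≠ 0; add g_4 = 1/7*x_1**2 + 10/21*x_1 - 5/9*x_2 - 4/63 to the basis.

The other S-polynomials (S(f_2,g_3), S(f_1,g_4), S(f_2,g_4), S(g_3,g_4)) all reduce to 0 modulo the current basis, so we have a Gröbner basis.
Inter-reduce: drop elements whose leading term is divisible by another's, tail-reduce, and make monic.
Reduced Gröbner basis: {x_1**2 + 10/3*x_1 - 35/9*x_2 - 4/9, x_1*x_2 - 4/9*x_2 - 5/9, x_2**2 - 1/7*x_1 - 20/63*x_2 - 34/63}.

Buchberger on the second generating set:
h_1 = -26*x_1*x_2 + 28*x_2**2 - 4*x_1 + 8/3*x_2 - 2/3, LT = x_1*x_2.
h_2 = 16*x_1*x_2 + 7*x_2**2 - x_1 - 28/3*x_2 - 38/3, LT = x_1*x_2.

S(h_1,h_2): lcm = x_1*x_2. S = -315/208*x_2**2 + 45/208*x_1 + 25/52*x_2 + 85/104.
  leading term x_2**2: no divisor's leading term divides it; move -315/208*x_2**2 to the remainder.
  leading term x_1: no divisor's leading term divides it; move 45/208*x_1 to the remainder.
  leading term x_2: no divisor's leading term divides it; move 25/52*x_2 to the remainder.
  leading term 1: no divisor's leading term divides it; move 85/104 to the remainder.
  remainder -315/208*x_2**2 + 45/208*x_1 + 25/52*x_2 + 85/104 ≠ 0; add k_3 = -315/208*x_2**2 + 45/208*x_1 + 25/52*x_2 + 85/104 to the basis.

S(h_1,k_3): lcm = x_1*x_2**2. S = -14/13*x_2**3 + 1/7*x_1**2 + 386/819*x_1*x_2 - 4/39*x_2**2 + 34/63*x_1 + 1/39*x_2.
  leading term x_2**3: subtract (32/45*x_2)·k_3 from -14/13*x_2**3 + 1/7*x_1**2 + 386/819*x_1*x_2 - 4/39*x_2**2 + 34/63*x_1 + 1/39*x_2 → 1/7*x_1**2 + 20/63*x_1*x_2 - 4/9*x_2**2 + 34/63*x_1 - 5/9*x_2
  leading term x_1**2: no divisor's leading term divides it; move 1/7*x_1**2 to the remainder.
  leading term x_1*x_2: subtract (-10/819)·h_1 from 20/63*x_1*x_2 - 4/9*x_2**2 + 34/63*x_1 - 5/9*x_2 → -4/39*x_2**2 + 134/273*x_1 - 1285/2457*x_2 - 20/2457
  leading term x_2**2: subtract (64/945)·k_3 from -4/39*x_2**2 + 134/273*x_1 - 1285/2457*x_2 - 20/2457 → 10/21*x_1 - 5/9*x_2 - 4/63
  leading term x_1: no divisor's leading term divides it; move 10/21*x_1 to the remainder.
  leading term x_2: no divisor's leading term divides it; move -5/9*x_2 to the remainder.
  leading term 1: no divisor's leading term divides it; move -4/63 to the remainder.
  remainder 1/7*x_1**2 + 10/21*x_1 - 5/9*x_2 - 4/63 ≠ 0; add k_4 = 1/7*x_1**2 + 10/21*x_1 - 5/9*x_2 - 4/63 to the basis.

The other S-polynomials (S(h_2,k_3), S(h_1,k_4), S(h_2,k_4), S(k_3,k_4)) all reduce to 0 modulo the current basis, so we have a Gröbner basis.
Inter-reduce: drop elements whose leading term is divisible by another's, tail-reduce, and make monic.
Reduced Gröbner basis: {x_1**2 + 10/3*x_1 - 35/9*x_2 - 4/9, x_1*x_2 - 4/9*x_2 - 5/9, x_2**2 - 1/7*x_1 - 20/63*x_2 - 34/63}.

The two bases agree; hence the ideals are identical.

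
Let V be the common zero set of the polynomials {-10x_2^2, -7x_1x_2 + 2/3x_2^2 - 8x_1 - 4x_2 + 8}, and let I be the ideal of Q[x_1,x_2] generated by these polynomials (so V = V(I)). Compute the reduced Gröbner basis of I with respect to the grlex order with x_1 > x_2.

f_1 = -10x_2^2, LT = x_2^2.
f_2 = -7x_1x_2 + 2/3x_2^2 - 8x_1 - 4x_2 + 8, LT = x_1x_2.

S(f_1,f_2): lcm = x_1x_2^2. S = 2/21x_2^3 - 8/7x_1x_2 - 4/7x_2^2 + 8/7x_2.
  leading term x_2^3: subtract (-1/105x_2)·f_1 from 2/21x_2^3 - 8/7x_1x_2 - 4/7x_2^2 + 8/7x_2 → -8/7x_1x_2 - 4/7x_2^2 + 8/7x_2
  leading term x_1x_2: subtract (8/49)·f_2 from -8/7x_1x_2 - 4/7x_2^2 + 8/7x_2 → -100/147x_2^2 + 64/49x_1 + 88/49x_2 - 64/49
  leading term x_2^2: subtract (10/147)·f_1 from -100/147x_2^2 + 64/49x_1 + 88/49x_2 - 64/49 → 64/49x_1 + 88/49x_2 - 64/49
  leading term x_1: no divisor's leading term divides it; move 64/49x_1 to the remainder.
  leading term x_2: no divisor's leading term divides it; move 88/49x_2 to the remainder.
  leading term 1: no divisor's leading term divides it; move -64/49 to the remainder.
  remainder 64/49x_1 + 88/49x_2 - 64/49 ≠ 0; add g_3 = 64/49x_1 + 88/49x_2 - 64/49 to the basis.

The other S-polynomials (S(f_1,g_3), S(f_2,g_3)) all reduce to 0 modulo the current basis, so we have a Gröbner basis.
Inter-reduce: drop elements whose leading term is divisible by another's, tail-reduce, and make monic.

G = {x_2^2, x_1 + 11/8x_2 - 1}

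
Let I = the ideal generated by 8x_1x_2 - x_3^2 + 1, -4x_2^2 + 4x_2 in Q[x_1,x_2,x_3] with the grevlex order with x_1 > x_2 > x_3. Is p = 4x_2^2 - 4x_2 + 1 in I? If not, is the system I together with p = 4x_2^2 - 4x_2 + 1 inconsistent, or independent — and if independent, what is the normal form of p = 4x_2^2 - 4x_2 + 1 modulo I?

First compute the reduced Gröbner basis of I by Buchberger's algorithm.
f_1 = 8x_1x_2 - x_3^2 + 1, LT = x_1x_2.
f_2 = -4x_2^2 + 4x_2, LT = x_2^2.

S(f_1,f_2): lcm = x_1x_2^2. S = -1/8x_2x_3^2 + x_1x_2 + 1/8x_2.
  reduce S modulo (f_1, f_2):
  remainder -1/8x_2x_3^2 + 1/8x_3^2 + 1/8x_2 - 1/8 ≠ 0; add h_3 = -1/8x_2x_3^2 + 1/8x_3^2 + 1/8x_2 - 1/8 to the basis.

S(f_1,h_3): lcm = x_1x_2x_3^2. S = -1/8x_3^4 + x_1x_3^2 + x_1x_2 + 1/8x_3^2 - x_1.
  reduce S modulo (f_1, f_2, h_3):
  remainder -1/8x_3^4 + x_1x_3^2 + 1/4x_3^2 - x_1 - 1/8 ≠ 0; add h_4 = -1/8x_3^4 + x_1x_3^2 + 1/4x_3^2 - x_1 - 1/8 to the basis.

The other S-polynomials (S(f_2,h_3), S(f_1,h_4), S(f_2,h_4), S(h_3,h_4)) all reduce to 0 modulo the current basis, so we have a Gröbner basis.
Inter-reduce: drop elements whose leading term is divisible by another's, tail-reduce, and make monic.
Reduced Gröbner basis: {x_3^4 - 8x_1x_3^2 - 2x_3^2 + 8x_1 + 1, x_2x_3^2 - x_3^2 - x_2 + 1, x_1x_2 - 1/8x_3^2 + 1/8, x_2^2 - x_2}.
Label its elements g_1 = x_3^4 - 8x_1x_3^2 - 2x_3^2 + 8x_1 + 1, g_2 = x_2x_3^2 - x_3^2 - x_2 + 1, g_3 = x_1x_2 - 1/8x_3^2 + 1/8, g_4 = x_2^2 - x_2.

Reduce p = 4x_2^2 - 4x_2 + 1 modulo G:
  leading term x_2^2: subtract (4)·g_4 from 4x_2^2 - 4x_2 + 1 → 1
  leading term 1: no divisor's leading term divides it; move 1 to the remainder.
  normal form = 1.
The normal form is nonzero, so p ∉ I. Since p minus its normal form lies in I, I + (p) = I + (r) where r = 1; decide whether this ideal is the whole ring.
Here r = 1 is a nonzero constant, hence a unit: 1 ∈ I + (p), the Gröbner basis of I + (p) is {1}, and the enlarged system has no common solution — adjoining p is inconsistent.

Adjoining 4x_2^2 - 4x_2 + 1 makes the ideal the whole ring: the system is inconsistent.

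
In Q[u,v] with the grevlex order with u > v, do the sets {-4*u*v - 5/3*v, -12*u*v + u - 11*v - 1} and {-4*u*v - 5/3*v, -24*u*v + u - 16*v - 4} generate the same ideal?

Two ideals are equal iff their reduced Gröbner bases coincide (the reduced basis is unique for a fixed ordering).
Buchberger on the first generating set:
f_1 = -4*u*v - 5/3*v, LT = u*v.
f_2 = -12*u*v + u - 11*v - 1, LT = u*v.

S(f_1,f_2): lcm = u*v. S = 1/12*u - 1/2*v - 1/12.
  leading term u: no divisor's leading term divides it; move 1/12*u to the remainder.
  leading term v: no divisor's leading term divides it; move -1/2*v to the remainder.
  leading term 1: no divisor's leading term divides it; move -1/12 to the remainder.
  remainder 1/12*u - 1/2*v - 1/12 ≠ 0; add g_3 = 1/12*u - 1/2*v - 1/12 to the basis.

S(f_1,g_3): lcm = u*v. S = 6*v**2 + 17/12*v.
  leading term v**2: no divisor's leading term divides it; move 6*v**2 to the remainder.
  leading term v: no divisor's leading term divides it; move 17/12*v to the remainder.
  remainder 6*v**2 + 17/12*v ≠ 0; add g_4 = 6*v**2 + 17/12*v to the basis.

S(f_2,g_3): lcm = u*v. S = 6*v**2 - 1/12*u + 23/12*v + 1/12.
  leading term v**2: subtract (1)·g_4 from 6*v**2 - 1/12*u + 23/12*v + 1/12 → -1/12*u + 1/2*v + 1/12
  leading term u: subtract (-1)·g_3 from -1/12*u + 1/2*v + 1/12 → 0
  remainder 0.

S(f_1,g_4): lcm = u*v**2. S = -17/72*u*v + 5/12*v**2.
  leading term u*v: subtract (17/288)·f_1 from -17/72*u*v + 5/12*v**2 → 5/12*v**2 + 85/864*v
  leading term v**2: subtract (5/72)·g_4 from 5/12*v**2 + 85/864*v → 0
  remainder 0.

S(f_2,g_4): lcm = u*v**2. S = -23/72*u*v + 11/12*v**2 + 1/12*v.
  leading term u*v: subtract (23/288)·f_1 from -23/72*u*v + 11/12*v**2 + 1/12*v → 11/12*v**2 + 187/864*v
  leading term v**2: subtract (11/72)·g_4 from 11/12*v**2 + 187/864*v → 0
  remainder 0.

S(g_3,g_4): leading monomials are coprime, so the S-polynomial reduces to 0 (Buchberger's first criterion).
Every S-polynomial of the final basis reduces to 0, so we have a Gröbner basis.
Inter-reduce: drop elements whose leading term is divisible by another's, tail-reduce, and make monic.
Reduced Gröbner basis: {v**2 + 17/72*v, u - 6*v - 1}.

Buchberger on the second generating set:
h_1 = -4*u*v - 5/3*v, LT = u*v.
h_2 = -24*u*v + u - 16*v - 4, LT = u*v.

S(h_1,h_2): lcm = u*v. S = 1/24*u - 1/4*v - 1/6.
  leading term u: no divisor's leading term divides it; move 1/24*u to the remainder.
  leading term v: no divisor's leading term divides it; move -1/4*v to the remainder.
  leading term 1: no divisor's leading term divides it; move -1/6 to the remainder.
  remainder 1/24*u - 1/4*v - 1/6 ≠ 0; add k_3 = 1/24*u - 1/4*v - 1/6 to the basis.

S(h_1,k_3): lcm = u*v. S = 6*v**2 + 53/12*v.
  leading term v**2: no divisor's leading term divides it; move 6*v**2 to the remainder.
  leading term v: no divisor's leading term divides it; move 53/12*v to the remainder.
  remainder 6*v**2 + 53/12*v ≠ 0; add k_4 = 6*v**2 + 53/12*v to the basis.

S(h_2,k_3): lcm = u*v. S = 6*v**2 - 1/24*u + 14/3*v + 1/6.
  leading term v**2: subtract (1)·k_4 from 6*v**2 - 1/24*u + 14/3*v + 1/6 → -1/24*u + 1/4*v + 1/6
  leading term u: subtract (-1)·k_3 from -1/24*u + 1/4*v + 1/6 → 0
  remainder 0.

S(h_1,k_4): lcm = u*v**2. S = -53/72*u*v + 5/12*v**2.
  leading term u*v: subtract (53/288)·h_1 from -53/72*u*v + 5/12*v**2 → 5/12*v**2 + 265/864*v
  leading term v**2: subtract (5/72)·k_4 from 5/12*v**2 + 265/864*v → 0
  remainder 0.

S(h_2,k_4): lcm = u*v**2. S = -7/9*u*v + 2/3*v**2 + 1/6*v.
  leading term u*v: subtract (7/36)·h_1 from -7/9*u*v + 2/3*v**2 + 1/6*v → 2/3*v**2 + 53/108*v
  leading term v**2: subtract (1/9)·k_4 from 2/3*v**2 + 53/108*v → 0
  remainder 0.

S(k_3,k_4): leading monomials are coprime, so the S-polynomial reduces to 0 (Buchberger's first criterion).
Every S-polynomial of the final basis reduces to 0, so we have a Gröbner basis.
Inter-reduce: drop elements whose leading term is divisible by another's, tail-reduce, and make monic.
Reduced Gröbner basis: {v**2 + 53/72*v, u - 6*v - 4}.

The bases are distinct; the ideals are different.

No, the ideals differ.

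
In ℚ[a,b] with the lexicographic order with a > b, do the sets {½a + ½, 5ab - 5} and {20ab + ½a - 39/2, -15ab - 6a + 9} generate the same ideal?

Equality of ideals is decidable: compute both reduced Gröbner bases (unique for the ordering) and check whether they agree.
Buchberger on the first generating set:
f_1 = ½a + ½, LT = a.
f_2 = 5ab - 5, LT = ab.

S(f_1,f_2): lcm = ab. S = b + 1.
  leading term b: no divisor's leading term divides it; move b to the remainder.
  leading term 1: no divisor's leading term divides it; move 1 to the remainder.
  remainder b + 1 ≠ 0; add g_3 = b + 1 to the basis.

The other S-polynomials (S(f_1,g_3), S(f_2,g_3)) all reduce to 0 modulo the current basis, so we have a Gröbner basis.
Inter-reduce: drop elements whose leading term is divisible by another's, tail-reduce, and make monic.
Reduced Gröbner basis: {a + 1, b + 1}.

Buchberger on the second generating set:
h_1 = 20ab + ½a - 39/2, LT = ab.
h_2 = -15ab - 6a + 9, LT = ab.

S(h_1,h_2): lcm = ab. S = -⅜a - ⅜.
  leading term a: no divisor's leading term divides it; move -⅜a to the remainder.
  leading term 1: no divisor's leading term divides it; move -⅜ to the remainder.
  remainder -⅜a - ⅜ ≠ 0; add k_3 = -⅜a - ⅜ to the basis.

S(h_1,k_3): lcm = ab. S = 1/40a - b - 39/40.
  leading term a: subtract (-1/15)·k_3 from 1/40a - b - 39/40 → -b - 1
  leading term b: no divisor's leading term divides it; move -b to the remainder.
  leading term 1: no divisor's leading term divides it; move -1 to the remainder.
  remainder -b - 1 ≠ 0; add k_4 = -b - 1 to the basis.

The other S-polynomials (S(h_2,k_3), S(h_1,k_4), S(h_2,k_4), S(k_3,k_4)) all reduce to 0 modulo the current basis, so we have a Gröbner basis.
Inter-reduce: drop elements whose leading term is divisible by another's, tail-reduce, and make monic.
Reduced Gröbner basis: {a + 1, b + 1}.

These coincide, so the ideals are equal.

Yes, the ideals are equal.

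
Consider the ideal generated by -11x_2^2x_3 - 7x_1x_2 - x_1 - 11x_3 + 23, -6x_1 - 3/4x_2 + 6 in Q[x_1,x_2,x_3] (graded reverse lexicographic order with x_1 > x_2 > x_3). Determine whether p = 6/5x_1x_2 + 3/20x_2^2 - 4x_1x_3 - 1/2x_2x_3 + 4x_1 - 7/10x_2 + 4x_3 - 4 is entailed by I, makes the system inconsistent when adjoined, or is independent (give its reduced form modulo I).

First compute the reduced Gröbner basis of I by Buchberger's algorithm.
f_1 = -11x_2^2x_3 - 7x_1x_2 - x_1 - 11x_3 + 23, LT = x_2^2x_3.
f_2 = -6x_1 - 3/4x_2 + 6, LT = x_1.

The S-polynomials (S(f_1,f_2)) all reduce to 0 modulo the current basis, so we have a Gröbner basis.
Inter-reduce: drop elements whose leading term is divisible by another's, tail-reduce, and make monic.
Reduced Gröbner basis: {x_2^2x_3 - 7/88x_2^2 + 5/8x_2 + x_3 - 2, x_1 + 1/8x_2 - 1}.
Label its elements g_1 = x_2^2x_3 - 7/88x_2^2 + 5/8x_2 + x_3 - 2, g_2 = x_1 + 1/8x_2 - 1.

Reduce p = 6/5x_1x_2 + 3/20x_2^2 - 4x_1x_3 - 1/2x_2x_3 + 4x_1 - 7/10x_2 + 4x_3 - 4 modulo G:
  leading term x_1x_2: subtract (6/5x_2)·g_2 from 6/5x_1x_2 + 3/20x_2^2 - 4x_1x_3 - 1/2x_2x_3 + 4x_1 - 7/10x_2 + 4x_3 - 4 → -4x_1x_3 - 1/2x_2x_3 + 4x_1 + 1/2x_2 + 4x_3 - 4
  leading term x_1x_3: subtract (-4x_3)·g_2 from -4x_1x_3 - 1/2x_2x_3 + 4x_1 + 1/2x_2 + 4x_3 - 4 → 4x_1 + 1/2x_2 - 4
  leading term x_1: subtract (4)·g_2 from 4x_1 + 1/2x_2 - 4 → 0
  normal form = 0.
Since the normal form is 0, p ∈ I.

6/5x_1x_2 + 3/20x_2^2 - 4x_1x_3 - 1/2x_2x_3 + 4x_1 - 7/10x_2 + 4x_3 - 4 lies in I (it reduces to 0).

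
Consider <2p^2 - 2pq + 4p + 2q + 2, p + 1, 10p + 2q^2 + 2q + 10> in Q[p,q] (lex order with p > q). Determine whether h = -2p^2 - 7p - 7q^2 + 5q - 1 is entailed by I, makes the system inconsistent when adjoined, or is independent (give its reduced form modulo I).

Adjoining -2p^2 - 7p - 7q^2 + 5q - 1 makes the ideal the whole ring: the system is inconsistent.

First compute the reduced Gröbner basis of I by Buchberger's algorithm.
f_1 = 2p^2 - 2pq + 4p + 2q + 2, LT = p^2.
f_2 = p + 1, LT = p.
f_3 = 10p + 2q^2 + 2q + 10, LT = p.

S(f_1,f_2): lcm = p^2. S = -pq + p + q + 1.
  leading term pq: subtract (-q)·f_2 from -pq + p + q + 1 → p + 2q + 1
  leading term p: subtract (1)·f_2 from p + 2q + 1 → 2q
  leading term q: no divisor's leading term divides it; move 2q to the remainder.
  remainder 2q ≠ 0; add k_4 = 2q to the basis.

S(f_1,f_3): lcm = p^2. S = -1/5pq^2 - 6/5pq + p + q + 1.
  leading term pq^2: subtract (-1/5q^2)·f_2 from -1/5pq^2 - 6/5pq + p + q + 1 → -6/5pq + p + 1/5q^2 + q + 1
  leading term pq: subtract (-6/5q)·f_2 from -6/5pq + p + 1/5q^2 + q + 1 → p + 1/5q^2 + 11/5q + 1
  leading term p: subtract (1)·f_2 from p + 1/5q^2 + 11/5q + 1 → 1/5q^2 + 11/5q
  leading term q^2: subtract (1/10q)·k_4 from 1/5q^2 + 11/5q → 11/5q
  leading term q: subtract (11/10)·k_4 from 11/5q → 0
  remainder 0.

S(f_2,f_3): lcm = p. S = -1/5q^2 - 1/5q.
  leading term q^2: subtract (-1/10q)·k_4 from -1/5q^2 - 1/5q → -1/5q
  leading term q: subtract (-1/10)·k_4 from -1/5q → 0
  remainder 0.

S(f_1,k_4): leading monomials are coprime, so the S-polynomial reduces to 0 (Buchberger's first criterion).
S(f_2,k_4): leading monomials are coprime, so the S-polynomial reduces to 0 (Buchberger's first criterion).
S(f_3,k_4): leading monomials are coprime, so the S-polynomial reduces to 0 (Buchberger's first criterion).
Every S-polynomial of the final basis reduces to 0, so we have a Gröbner basis.
Inter-reduce: drop elements whose leading term is divisible by another's, tail-reduce, and make monic.
Reduced Gröbner basis: {p + 1, q}.
Label its elements g_1 = p + 1, g_2 = q.

Reduce h = -2p^2 - 7p - 7q^2 + 5q - 1 modulo G:
  leading term p^2: subtract (-2p)·g_1 from -2p^2 - 7p - 7q^2 + 5q - 1 → -5p - 7q^2 + 5q - 1
  leading term p: subtract (-5)·g_1 from -5p - 7q^2 + 5q - 1 → -7q^2 + 5q + 4
  leading term q^2: subtract (-7q)·g_2 from -7q^2 + 5q + 4 → 5q + 4
  leading term q: subtract (5)·g_2 from 5q + 4 → 4
  leading term 1: no divisor's leading term divides it; move 4 to the remainder.
  normal form = 4.
The normal form is nonzero, so h ∉ I. Since h minus its normal form lies in I, I + (h) = I + (r) where r = 4; decide whether this ideal is the whole ring.
Here r = 4 is a nonzero constant, hence a unit: 1 ∈ I + (h), the Gröbner basis of I + (h) is {1}, and the enlarged system has no common solution — adjoining h is inconsistent.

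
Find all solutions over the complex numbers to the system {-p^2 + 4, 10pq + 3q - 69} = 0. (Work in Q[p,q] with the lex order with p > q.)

Compute a lex Gröbner basis by Buchberger's algorithm.
f_1 = -p^2 + 4, LT = p^2.
f_2 = 10pq + 3q - 69, LT = pq.

S(f_1,f_2): lcm = p^2q. S = -3/10pq + 69/10p - 4q.
  reduce S modulo (f_1, f_2):
  remainder 69/10p - 391/100q - 207/100 ≠ 0; add h_3 = 69/10p - 391/100q - 207/100 to the basis.

S(f_2,h_3): lcm = pq. S = 17/30q^2 + 3/5q - 69/10.
  reduce S modulo (f_1, f_2, h_3):
  remainder 17/30q^2 + 3/5q - 69/10 ≠ 0; add h_4 = 17/30q^2 + 3/5q - 69/10 to the basis.

The other S-polynomials (S(f_1,h_3), S(f_1,h_4), S(f_2,h_4), S(h_3,h_4)) all reduce to 0 modulo the current basis, so we have a Gröbner basis.
Inter-reduce: drop elements whose leading term is divisible by another's, tail-reduce, and make monic.
Reduced Gröbner basis: {p - 17/30q - 3/10, q^2 + 18/17q - 207/17}.

Elimination: the polynomial q^2 + 18/17q - 207/17 lies in the elimination ideal for q, so q ∈ {-69/17, 3}. For each such q, the remaining basis elements (now univariate) give the rest of the solution.
  q = -69/17: the earlier basis element becomes p + 2 = 0, giving p = -2 — point (-2, -69/17).
  q = 3: the earlier basis element becomes p - 2 = 0, giving p = 2 — point (2, 3).

{(-2, -69/17), (2, 3)}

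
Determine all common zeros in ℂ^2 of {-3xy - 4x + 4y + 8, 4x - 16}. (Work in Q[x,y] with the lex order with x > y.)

{(4, -1)}

Compute a lex Gröbner basis by Buchberger's algorithm.
f_1 = -3xy - 4x + 4y + 8, LT = xy.
f_2 = 4x - 16, LT = x.

S(f_1,f_2): lcm = xy. S = 4/3x + 8/3y - 8/3.
  reduce S modulo (f_1, f_2):
  remainder 8/3y + 8/3 ≠ 0; add h_3 = 8/3y + 8/3 to the basis.

The other S-polynomials (S(f_1,h_3), S(f_2,h_3)) all reduce to 0 modulo the current basis, so we have a Gröbner basis.
Inter-reduce: drop elements whose leading term is divisible by another's, tail-reduce, and make monic.
Reduced Gröbner basis: {x - 4, y + 1}.

Since the basis is lex-ordered, y + 1 is univariate in y. Its roots are {-1}. Back-substituting each root into the other basis elements fixes the other coordinates.
  y = -1: the earlier basis element becomes x - 4 = 0, giving x = 4 — point (4, -1).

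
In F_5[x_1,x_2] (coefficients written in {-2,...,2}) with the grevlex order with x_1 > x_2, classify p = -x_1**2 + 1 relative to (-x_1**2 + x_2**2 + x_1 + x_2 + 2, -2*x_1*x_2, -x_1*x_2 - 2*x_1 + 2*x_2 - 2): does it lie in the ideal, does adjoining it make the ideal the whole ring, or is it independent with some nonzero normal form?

-x_1**2 + 1 lies in I (it reduces to 0).

First compute the reduced Gröbner basis of I by Buchberger's algorithm.
f_1 = -x_1**2 + x_2**2 + x_1 + x_2 + 2, LT = x_1**2.
f_2 = -2*x_1*x_2, LT = x_1*x_2.
f_3 = -x_1*x_2 - 2*x_1 + 2*x_2 - 2, LT = x_1*x_2.

S(f_1,f_2): lcm = x_1**2*x_2. S = -x_2**3 - x_1*x_2 - x_2**2 - 2*x_2.
  leading term x_2**3: no divisor's leading term divides it; move -x_2**3 to the remainder.
  leading term x_1*x_2: subtract (-2)·f_2 from -x_1*x_2 - x_2**2 - 2*x_2 → -x_2**2 - 2*x_2
  leading term x_2**2: no divisor's leading term divides it; move -x_2**2 to the remainder.
  leading term x_2: no divisor's leading term divides it; move -2*x_2 to the remainder.
  remainder -x_2**3 - x_2**2 - 2*x_2 ≠ 0; add h_4 = -x_2**3 - x_2**2 - 2*x_2 to the basis.

S(f_1,f_3): lcm = x_1**2*x_2. S = -x_2**3 - 2*x_1**2 + x_1*x_2 - x_2**2 - 2*x_1 - 2*x_2.
  leading term x_2**3: subtract (1)·h_4 from -x_2**3 - 2*x_1**2 + x_1*x_2 - x_2**2 - 2*x_1 - 2*x_2 → -2*x_1**2 + x_1*x_2 - 2*x_1
  leading term x_1**2: subtract (2)·f_1 from -2*x_1**2 + x_1*x_2 - 2*x_1 → x_1*x_2 - 2*x_2**2 + x_1 - 2*x_2 + 1
  leading term x_1*x_2: subtract (2)·f_2 from x_1*x_2 - 2*x_2**2 + x_1 - 2*x_2 + 1 → -2*x_2**2 + x_1 - 2*x_2 + 1
  leading term x_2**2: no divisor's leading term divides it; move -2*x_2**2 to the remainder.
  leading term x_1: no divisor's leading term divides it; move x_1 to the remainder.
  leading term x_2: no divisor's leading term divides it; move -2*x_2 to the remainder.
  leading term 1: no divisor's leading term divides it; move 1 to the remainder.
  remainder -2*x_2**2 + x_1 - 2*x_2 + 1 ≠ 0; add h_5 = -2*x_2**2 + x_1 - 2*x_2 + 1 to the basis.

S(f_2,f_3): lcm = x_1*x_2. S = -2*x_1 + 2*x_2 - 2.
  leading term x_1: no divisor's leading term divides it; move -2*x_1 to the remainder.
  leading term x_2: no divisor's leading term divides it; move 2*x_2 to the remainder.
  leading term 1: no divisor's leading term divides it; move -2 to the remainder.
  remainder -2*x_1 + 2*x_2 - 2 ≠ 0; add h_6 = -2*x_1 + 2*x_2 - 2 to the basis.

S(f_3,h_4): lcm = x_1*x_2**3. S = x_1*x_2**2 - 2*x_2**3 - 2*x_1*x_2 + 2*x_2**2.
  leading term x_1*x_2**2: subtract (2*x_2)·f_2 from x_1*x_2**2 - 2*x_2**3 - 2*x_1*x_2 + 2*x_2**2 → -2*x_2**3 - 2*x_1*x_2 + 2*x_2**2
  leading term x_2**3: subtract (2)·h_4 from -2*x_2**3 - 2*x_1*x_2 + 2*x_2**2 → -2*x_1*x_2 - x_2**2 - x_2
  leading term x_1*x_2: subtract (1)·f_2 from -2*x_1*x_2 - x_2**2 - x_2 → -x_2**2 - x_2
  leading term x_2**2: subtract (-2)·h_5 from -x_2**2 - x_2 → 2*x_1 + 2
  leading term x_1: subtract (-1)·h_6 from 2*x_1 + 2 → 2*x_2
  leading term x_2: no divisor's leading term divides it; move 2*x_2 to the remainder.
  remainder 2*x_2 ≠ 0; add h_7 = 2*x_2 to the basis.

The other S-polynomials (S(f_1,h_4), S(f_2,h_4), S(f_1,h_5), S(f_2,h_5), S(f_3,h_5), S(h_4,h_5), S(f_1,h_6), S(f_2,h_6), S(f_3,h_6), S(h_4,h_6), S(h_5,h_6), S(f_1,h_7), S(f_2,h_7), S(f_3,h_7), S(h_4,h_7), S(h_5,h_7), S(h_6,h_7)) all reduce to 0 modulo the current basis, so we have a Gröbner basis.
Inter-reduce: drop elements whose leading term is divisible by another's, tail-reduce, and make monic.
Reduced Gröbner basis: {x_1 + 1, x_2}.
Label its elements g_1 = x_1 + 1, g_2 = x_2.

Reduce p = -x_1**2 + 1 modulo G:
  leading term x_1**2: subtract (-x_1)·g_1 from -x_1**2 + 1 → x_1 + 1
  leading term x_1: subtract (1)·g_1 from x_1 + 1 → 0
  normal form = 0.
Since the normal form is 0, p ∈ I.

Ideal membership is decidable via reduction modulo a Gröbner basis.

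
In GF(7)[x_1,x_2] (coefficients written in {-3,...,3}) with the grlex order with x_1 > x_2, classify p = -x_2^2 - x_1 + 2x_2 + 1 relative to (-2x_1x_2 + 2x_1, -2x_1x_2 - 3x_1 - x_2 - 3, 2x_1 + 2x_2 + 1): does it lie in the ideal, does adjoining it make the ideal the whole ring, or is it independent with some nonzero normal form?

-x_2^2 - x_1 + 2x_2 + 1 lies in I (it reduces to 0).

First compute the reduced Gröbner basis of I by Buchberger's algorithm.
f_1 = -2x_1x_2 + 2x_1, LT = x_1x_2.
f_2 = -2x_1x_2 - 3x_1 - x_2 - 3, LT = x_1x_2.
f_3 = 2x_1 + 2x_2 + 1, LT = x_1.

S(f_1,f_2): lcm = x_1x_2. S = x_1 + 3x_2 + 2.
  reduce S modulo (f_1, f_2, f_3):
  remainder 2x_2 - 2 ≠ 0; add h_4 = 2x_2 - 2 to the basis.

The other S-polynomials (S(f_1,f_3), S(f_2,f_3), S(f_1,h_4), S(f_2,h_4), S(f_3,h_4)) all reduce to 0 modulo the current basis, so we have a Gröbner basis.
Inter-reduce: drop elements whose leading term is divisible by another's, tail-reduce, and make monic.
Reduced Gröbner basis: {x_1 - 2, x_2 - 1}.
Label its elements g_1 = x_1 - 2, g_2 = x_2 - 1.

Reduce p = -x_2^2 - x_1 + 2x_2 + 1 modulo G:
  leading term x_2^2: subtract (-x_2)·g_2 from -x_2^2 - x_1 + 2x_2 + 1 → -x_1 + x_2 + 1
  leading term x_1: subtract (-1)·g_1 from -x_1 + x_2 + 1 → x_2 - 1
  leading term x_2: subtract (1)·g_2 from x_2 - 1 → 0
  normal form = 0.
Since the normal form is 0, p ∈ I.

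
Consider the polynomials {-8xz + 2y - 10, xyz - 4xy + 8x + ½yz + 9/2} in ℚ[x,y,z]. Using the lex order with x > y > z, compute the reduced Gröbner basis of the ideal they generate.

This is the nonlinear analogue of row-reducing a linear system.

f_1 = -8xz + 2y - 10, LT = xz.
f_2 = xyz - 4xy + 8x + ½yz + 9/2, LT = xyz.

S(f_1,f_2): lcm = xyz. S = 4xy - 8x - ¼y² - ½yz + 5/4y - 9/2.
  reduce S modulo (f_1, f_2):
  remainder 4xy - 8x - ¼y² - ½yz + 5/4y - 9/2 ≠ 0; add g_3 = 4xy - 8x - ¼y² - ½yz + 5/4y - 9/2 to the basis.

S(f_1,g_3): lcm = xyz. S = 2xz + 1/16y²z - ¼y² + ⅛yz² - 5/16yz + 5/4y + 9/8z.
  reduce S modulo (f_1, f_2, g_3):
  remainder 1/16y²z - ¼y² + ⅛yz² - 5/16yz + 7/4y + 9/8z - 5/2 ≠ 0; add g_4 = 1/16y²z - ¼y² + ⅛yz² - 5/16yz + 7/4y + 9/8z - 5/2 to the basis.

The other S-polynomials (S(f_2,g_3), S(f_1,g_4), S(f_2,g_4), S(g_3,g_4)) all reduce to 0 modulo the current basis, so we have a Gröbner basis.
Inter-reduce: drop elements whose leading term is divisible by another's, tail-reduce, and make monic.

G = {xy - 2x - 1/16y² - ⅛yz + 5/16y - 9/8, xz - ¼y + 5/4, y²z - 4y² + 2yz² - 5yz + 28y + 18z - 40}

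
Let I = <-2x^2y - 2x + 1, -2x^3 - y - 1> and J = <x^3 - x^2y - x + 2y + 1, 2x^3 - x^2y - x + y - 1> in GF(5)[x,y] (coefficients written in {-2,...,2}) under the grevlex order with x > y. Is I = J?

Two ideals are equal iff their reduced Gröbner bases coincide (the reduced basis is unique for a fixed ordering).
Buchberger on the first generating set:
f_1 = -2x^2y - 2x + 1, LT = x^2y.
f_2 = -2x^3 - y - 1, LT = x^3.

S(f_1,f_2): lcm = x^3y. S = x^2 + 2y^2 + 2x + 2y.
  leading term x^2: no divisor's leading term divides it; move x^2 to the remainder.
  leading term y^2: no divisor's leading term divides it; move 2y^2 to the remainder.
  leading term x: no divisor's leading term divides it; move 2x to the remainder.
  leading term y: no divisor's leading term divides it; move 2y to the remainder.
  remainder x^2 + 2y^2 + 2x + 2y ≠ 0; add g_3 = x^2 + 2y^2 + 2x + 2y to the basis.

S(f_1,g_3): lcm = x^2y. S = -2y^3 - 2xy - 2y^2 + x + 2.
  leading term y^3: no divisor's leading term divides it; move -2y^3 to the remainder.
  leading term xy: no divisor's leading term divides it; move -2xy to the remainder.
  leading term y^2: no divisor's leading term divides it; move -2y^2 to the remainder.
  leading term x: no divisor's leading term divides it; move x to the remainder.
  leading term 1: no divisor's leading term divides it; move 2 to the remainder.
  remainder -2y^3 - 2xy - 2y^2 + x + 2 ≠ 0; add g_4 = -2y^3 - 2xy - 2y^2 + x + 2 to the basis.

S(f_2,g_3): lcm = x^3. S = -2xy^2 - 2x^2 - 2xy - 2y - 2.
  leading term xy^2: no divisor's leading term divides it; move -2xy^2 to the remainder.
  leading term x^2: subtract (-2)·g_3 from -2x^2 - 2xy - 2y - 2 → -2xy - y^2 - x + 2y - 2
  leading term xy: no divisor's leading term divides it; move -2xy to the remainder.
  leading term y^2: no divisor's leading term divides it; move -y^2 to the remainder.
  leading term x: no divisor's leading term divides it; move -x to the remainder.
  leading term y: no divisor's leading term divides it; move 2y to the remainder.
  leading term 1: no divisor's leading term divides it; move -2 to the remainder.
  remainder -2xy^2 - 2xy - y^2 - x + 2y - 2 ≠ 0; add g_5 = -2xy^2 - 2xy - y^2 - x + 2y - 2 to the basis.

The other S-polynomials (S(f_1,g_4), S(f_2,g_4), S(g_3,g_4), S(f_1,g_5), S(f_2,g_5), S(g_3,g_5), S(g_4,g_5)) all reduce to 0 modulo the current basis, so we have a Gröbner basis.
Inter-reduce: drop elements whose leading term is divisible by another's, tail-reduce, and make monic.
Reduced Gröbner basis: {xy^2 + xy - 2y^2 - 2x - y + 1, y^3 + xy + y^2 + 2x - 1, x^2 + 2y^2 + 2x + 2y}.

Buchberger on the second generating set:
h_1 = x^3 - x^2y - x + 2y + 1, LT = x^3.
h_2 = 2x^3 - x^2y - x + y - 1, LT = x^3.

S(h_1,h_2): lcm = x^3. S = 2x^2y + 2x - y - 1.
  leading term x^2y: no divisor's leading term divides it; move 2x^2y to the remainder.
  leading term x: no divisor's leading term divides it; move 2x to the remainder.
  leading term y: no divisor's leading term divides it; move -y to the remainder.
  leading term 1: no divisor's leading term divides it; move -1 to the remainder.
  remainder 2x^2y + 2x - y - 1 ≠ 0; add k_3 = 2x^2y + 2x - y - 1 to the basis.

S(h_1,k_3): lcm = x^3y. S = -x^2y^2 - x^2 + 2xy + 2y^2 - 2x + y.
  leading term x^2y^2: subtract (2y)·k_3 from -x^2y^2 - x^2 + 2xy + 2y^2 - 2x + y → -x^2 - 2xy - y^2 - 2x - 2y
  leading term x^2: no divisor's leading term divides it; move -x^2 to the remainder.
  leading term xy: no divisor's leading term divides it; move -2xy to the remainder.
  leading term y^2: no divisor's leading term divides it; move -y^2 to the remainder.
  leading term x: no divisor's leading term divides it; move -2x to the remainder.
  leading term y: no divisor's leading term divides it; move -2y to the remainder.
  remainder -x^2 - 2xy - y^2 - 2x - 2y ≠ 0; add k_4 = -x^2 - 2xy - y^2 - 2x - 2y to the basis.

S(h_1,k_4): lcm = x^3. S = 2x^2y - xy^2 - 2x^2 - 2xy - x + 2y + 1.
  leading term x^2y: subtract (1)·k_3 from 2x^2y - xy^2 - 2x^2 - 2xy - x + 2y + 1 → -xy^2 - 2x^2 - 2xy + 2x - 2y + 2
  leading term xy^2: no divisor's leading term divides it; move -xy^2 to the remainder.
  leading term x^2: subtract (2)·k_4 from -2x^2 - 2xy + 2x - 2y + 2 → 2xy + 2y^2 + x + 2y + 2
  leading term xy: no divisor's leading term divides it; move 2xy to the remainder.
  leading term y^2: no divisor's leading term divides it; move 2y^2 to the remainder.
  leading term x: no divisor's leading term divides it; move x to the remainder.
  leading term y: no divisor's leading term divides it; move 2y to the remainder.
  leading term 1: no divisor's leading term divides it; move 2 to the remainder.
  remainder -xy^2 + 2xy + 2y^2 + x + 2y + 2 ≠ 0; add k_5 = -xy^2 + 2xy + 2y^2 + x + 2y + 2 to the basis.

S(k_3,k_4): lcm = x^2y. S = -2xy^2 - y^3 - 2xy - 2y^2 + x + 2y + 2.
  leading term xy^2: subtract (2)·k_5 from -2xy^2 - y^3 - 2xy - 2y^2 + x + 2y + 2 → -y^3 - xy - y^2 - x - 2y - 2
  leading term y^3: no divisor's leading term divides it; move -y^3 to the remainder.
  leading term xy: no divisor's leading term divides it; move -xy to the remainder.
  leading term y^2: no divisor's leading term divides it; move -y^2 to the remainder.
  leading term x: no divisor's leading term divides it; move -x to the remainder.
  leading term y: no divisor's leading term divides it; move -2y to the remainder.
  leading term 1: no divisor's leading term divides it; move -2 to the remainder.
  remainder -y^3 - xy - y^2 - x - 2y - 2 ≠ 0; add k_6 = -y^3 - xy - y^2 - x - 2y - 2 to the basis.

The other S-polynomials (S(h_2,k_3), S(h_2,k_4), S(h_1,k_5), S(h_2,k_5), S(k_3,k_5), S(k_4,k_5), S(h_1,k_6), S(h_2,k_6), S(k_3,k_6), S(k_4,k_6), S(k_5,k_6)) all reduce to 0 modulo the current basis, so we have a Gröbner basis.
Inter-reduce: drop elements whose leading term is divisible by another's, tail-reduce, and make monic.
Reduced Gröbner basis: {xy^2 - 2xy - 2y^2 - x - 2y - 2, y^3 + xy + y^2 + x + 2y + 2, x^2 + 2xy + y^2 + 2x + 2y}.

Since the reduced bases disagree, the two ideals are not the same.
The same test decides containment: I ⊆ J iff every generator of I reduces to 0 modulo a Gröbner basis of J.

No, the ideals differ.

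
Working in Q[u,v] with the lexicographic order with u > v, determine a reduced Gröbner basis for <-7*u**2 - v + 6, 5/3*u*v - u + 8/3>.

G = {u - 5/56*v**2 + 33/56*v - 9/28, v**3 - 36/5*v**2 + 189/25*v + 394/25}

f_1 = -7*u**2 - v + 6, LT = u**2.
f_2 = 5/3*u*v - u + 8/3, LT = u*v.

S(f_1,f_2): lcm = u**2*v. S = 3/5*u**2 - 8/5*u + 1/7*v**2 - 6/7*v.
  reduce S modulo (f_1, f_2):
  remainder -8/5*u + 1/7*v**2 - 33/35*v + 18/35 ≠ 0; add g_3 = -8/5*u + 1/7*v**2 - 33/35*v + 18/35 to the basis.

S(f_2,g_3): lcm = u*v. S = -3/5*u + 5/56*v**3 - 33/56*v**2 + 9/28*v + 8/5.
  reduce S modulo (f_1, f_2, g_3):
  remainder 5/56*v**3 - 9/14*v**2 + 27/40*v + 197/140 ≠ 0; add g_4 = 5/56*v**3 - 9/14*v**2 + 27/40*v + 197/140 to the basis.

The other S-polynomials (S(f_1,g_3), S(f_1,g_4), S(f_2,g_4), S(g_3,g_4)) all reduce to 0 modulo the current basis, so we have a Gröbner basis.
Inter-reduce: drop elements whose leading term is divisible by another's, tail-reduce, and make monic.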